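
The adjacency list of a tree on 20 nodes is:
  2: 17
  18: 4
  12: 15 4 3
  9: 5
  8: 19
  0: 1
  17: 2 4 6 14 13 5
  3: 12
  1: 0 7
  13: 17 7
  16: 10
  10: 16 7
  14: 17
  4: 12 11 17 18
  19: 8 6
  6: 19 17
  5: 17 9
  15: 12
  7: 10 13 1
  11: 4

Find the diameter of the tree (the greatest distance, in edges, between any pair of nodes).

A longest path is 0 – 1 – 7 – 13 – 17 – 4 – 12 – 3, with 7 edges.

7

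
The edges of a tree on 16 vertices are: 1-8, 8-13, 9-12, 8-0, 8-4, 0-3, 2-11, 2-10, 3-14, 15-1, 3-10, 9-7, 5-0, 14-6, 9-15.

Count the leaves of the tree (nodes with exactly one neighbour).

7

Exactly 7 nodes have a single neighbour: 4, 5, 6, 7, 11, 12, 13.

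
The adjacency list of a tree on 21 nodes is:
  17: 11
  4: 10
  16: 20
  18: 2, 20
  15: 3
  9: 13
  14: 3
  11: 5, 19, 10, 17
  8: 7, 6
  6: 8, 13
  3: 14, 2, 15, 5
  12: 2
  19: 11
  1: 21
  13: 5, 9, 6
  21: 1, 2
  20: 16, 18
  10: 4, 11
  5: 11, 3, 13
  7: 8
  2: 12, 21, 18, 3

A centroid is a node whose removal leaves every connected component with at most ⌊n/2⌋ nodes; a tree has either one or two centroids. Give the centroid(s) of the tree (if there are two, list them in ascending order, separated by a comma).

Removing 5 splits the tree into components of sizes 10, 5, 5; the largest is 10 ≤ ⌊21/2⌋ = 10.
Every other node leaves some component of size > 10, so the centroid is unique.

5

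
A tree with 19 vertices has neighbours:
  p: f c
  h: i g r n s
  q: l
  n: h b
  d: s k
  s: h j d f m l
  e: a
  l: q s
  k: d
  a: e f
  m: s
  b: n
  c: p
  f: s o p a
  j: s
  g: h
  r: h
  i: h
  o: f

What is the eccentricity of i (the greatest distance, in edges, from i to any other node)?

A farthest node from i is e (c also at distance 5).
The path i – h – s – f – a – e has 5 edges.

5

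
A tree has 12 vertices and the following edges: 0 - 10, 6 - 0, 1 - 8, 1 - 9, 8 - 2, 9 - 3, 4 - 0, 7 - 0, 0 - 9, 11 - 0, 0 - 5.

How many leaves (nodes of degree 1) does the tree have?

The leaves are 2, 3, 4, 5, 6, 7, 10, 11.
That is 8 leaves.

8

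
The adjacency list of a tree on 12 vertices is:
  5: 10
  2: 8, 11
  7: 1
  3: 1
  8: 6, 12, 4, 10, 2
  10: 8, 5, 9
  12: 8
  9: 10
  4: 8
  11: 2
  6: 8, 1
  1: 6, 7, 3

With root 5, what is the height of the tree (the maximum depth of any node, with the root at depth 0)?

The longest root-to-leaf path is 5 – 10 – 8 – 6 – 1 – 3 (5 edges).

5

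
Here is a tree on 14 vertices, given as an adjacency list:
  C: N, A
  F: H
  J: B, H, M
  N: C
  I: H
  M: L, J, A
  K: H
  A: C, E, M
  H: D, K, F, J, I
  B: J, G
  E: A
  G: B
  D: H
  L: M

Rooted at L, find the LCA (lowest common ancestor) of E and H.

M

Ancestors of E (toward the root): E, A, M, L.
Ancestors of H: H, J, M, L.
The deepest node appearing in both lists is M.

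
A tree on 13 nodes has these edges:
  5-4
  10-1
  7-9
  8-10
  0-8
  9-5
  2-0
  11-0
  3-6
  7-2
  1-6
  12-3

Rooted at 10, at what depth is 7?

Climbing from 7 to the root: 7–2–0–8–10. That's 4 steps.

4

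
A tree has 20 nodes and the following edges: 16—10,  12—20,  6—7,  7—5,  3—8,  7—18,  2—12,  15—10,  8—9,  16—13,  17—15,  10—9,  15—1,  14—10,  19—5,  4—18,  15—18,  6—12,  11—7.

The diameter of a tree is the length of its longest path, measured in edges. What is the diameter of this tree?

9

A longest path is 3 - 8 - 9 - 10 - 15 - 18 - 7 - 6 - 12 - 20, with 9 edges.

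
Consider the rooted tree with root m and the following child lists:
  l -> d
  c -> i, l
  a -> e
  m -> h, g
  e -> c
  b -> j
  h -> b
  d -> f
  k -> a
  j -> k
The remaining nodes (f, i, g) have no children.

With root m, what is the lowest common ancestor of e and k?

e's ancestor chain is e, a, k, j, b, h, m and k's is k, j, b, h, m; they first meet at k.

k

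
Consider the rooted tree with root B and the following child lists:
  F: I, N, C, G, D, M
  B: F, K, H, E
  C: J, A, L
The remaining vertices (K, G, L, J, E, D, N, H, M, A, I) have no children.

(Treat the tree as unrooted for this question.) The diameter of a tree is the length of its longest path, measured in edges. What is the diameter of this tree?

4

A longest path is A - C - F - B - E, with 4 edges.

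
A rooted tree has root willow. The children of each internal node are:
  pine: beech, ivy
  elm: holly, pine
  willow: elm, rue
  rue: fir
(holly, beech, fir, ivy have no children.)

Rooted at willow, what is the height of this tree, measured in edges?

A deepest node is beech, reached by willow → elm → pine → beech.
That path has 3 edges, so the height is 3.

3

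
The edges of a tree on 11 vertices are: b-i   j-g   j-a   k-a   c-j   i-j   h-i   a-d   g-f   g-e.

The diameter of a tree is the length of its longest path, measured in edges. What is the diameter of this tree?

Starting from k, a farthest node is e at distance 4.
One longest path: k - a - j - g - e.
So the diameter is 4.

4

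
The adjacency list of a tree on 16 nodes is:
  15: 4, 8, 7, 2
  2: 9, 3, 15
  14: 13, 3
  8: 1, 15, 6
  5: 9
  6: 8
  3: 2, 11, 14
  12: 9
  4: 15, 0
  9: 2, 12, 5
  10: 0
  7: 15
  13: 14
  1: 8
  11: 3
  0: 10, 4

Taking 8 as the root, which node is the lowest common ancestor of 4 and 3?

Ancestors of 4 (toward the root): 4, 15, 8.
Ancestors of 3: 3, 2, 15, 8.
The deepest node appearing in both lists is 15.

15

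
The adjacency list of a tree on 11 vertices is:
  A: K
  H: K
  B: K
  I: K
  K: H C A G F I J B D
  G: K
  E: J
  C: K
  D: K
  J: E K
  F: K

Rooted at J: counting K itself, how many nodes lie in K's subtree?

9

Descendants of K (including itself): K, F, A, G, D, B, C, H, I. That's 9.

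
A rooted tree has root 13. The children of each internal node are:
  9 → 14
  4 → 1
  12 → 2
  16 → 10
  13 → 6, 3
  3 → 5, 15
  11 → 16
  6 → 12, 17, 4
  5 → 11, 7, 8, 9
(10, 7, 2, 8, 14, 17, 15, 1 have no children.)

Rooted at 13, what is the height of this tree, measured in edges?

5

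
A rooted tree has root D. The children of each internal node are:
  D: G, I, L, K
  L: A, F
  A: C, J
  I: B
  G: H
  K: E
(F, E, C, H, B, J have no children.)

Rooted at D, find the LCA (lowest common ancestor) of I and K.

I's ancestor chain is I, D and K's is K, D; they first meet at D.

D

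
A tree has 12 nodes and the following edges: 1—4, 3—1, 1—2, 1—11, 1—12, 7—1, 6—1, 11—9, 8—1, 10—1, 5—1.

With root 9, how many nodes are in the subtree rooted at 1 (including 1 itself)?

10

1's subtree: {1, 10, 5, 12, 2, 3, 8, 7, 4, 6}, size 10.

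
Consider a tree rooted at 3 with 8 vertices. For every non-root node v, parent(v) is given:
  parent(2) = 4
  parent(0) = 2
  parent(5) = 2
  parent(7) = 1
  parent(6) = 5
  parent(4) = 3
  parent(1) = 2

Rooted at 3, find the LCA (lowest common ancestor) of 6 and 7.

2

6's ancestor chain is 6, 5, 2, 4, 3 and 7's is 7, 1, 2, 4, 3; they first meet at 2.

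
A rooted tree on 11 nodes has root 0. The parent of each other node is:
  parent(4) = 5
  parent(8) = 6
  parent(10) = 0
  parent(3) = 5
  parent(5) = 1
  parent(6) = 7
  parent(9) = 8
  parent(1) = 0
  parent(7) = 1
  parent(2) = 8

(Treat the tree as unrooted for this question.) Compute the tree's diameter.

Starting from 2, a farthest node is 4 at distance 6.
One longest path: 2-8-6-7-1-5-4.
So the diameter is 6.

6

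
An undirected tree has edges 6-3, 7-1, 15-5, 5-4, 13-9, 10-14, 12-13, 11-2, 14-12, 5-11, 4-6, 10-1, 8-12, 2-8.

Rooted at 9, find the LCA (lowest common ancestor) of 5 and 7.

12

5's ancestor chain is 5, 11, 2, 8, 12, 13, 9 and 7's is 7, 1, 10, 14, 12, 13, 9; they first meet at 12.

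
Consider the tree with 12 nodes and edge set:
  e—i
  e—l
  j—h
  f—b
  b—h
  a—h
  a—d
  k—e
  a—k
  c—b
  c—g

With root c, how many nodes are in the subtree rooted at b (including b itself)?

10

The subtree rooted at b contains: b, f, h, j, a, d, k, e, i, l — 10 nodes.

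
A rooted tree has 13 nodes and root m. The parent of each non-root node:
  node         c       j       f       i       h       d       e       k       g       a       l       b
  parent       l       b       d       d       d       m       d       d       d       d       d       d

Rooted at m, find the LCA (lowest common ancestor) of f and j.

d

Ancestors of f (toward the root): f, d, m.
Ancestors of j: j, b, d, m.
The deepest node appearing in both lists is d.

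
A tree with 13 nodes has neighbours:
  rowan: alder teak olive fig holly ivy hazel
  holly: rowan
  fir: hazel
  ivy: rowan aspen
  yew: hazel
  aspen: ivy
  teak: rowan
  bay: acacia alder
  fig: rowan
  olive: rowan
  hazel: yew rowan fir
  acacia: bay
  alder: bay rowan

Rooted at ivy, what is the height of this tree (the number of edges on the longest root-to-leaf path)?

4

A deepest node is acacia, reached by ivy–rowan–alder–bay–acacia.
That path has 4 edges, so the height is 4.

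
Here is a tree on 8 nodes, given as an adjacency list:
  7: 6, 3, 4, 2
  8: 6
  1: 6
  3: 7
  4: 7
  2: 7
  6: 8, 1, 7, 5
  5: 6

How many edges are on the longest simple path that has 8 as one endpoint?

3

Distances from 8 peak at 3, attained at 3 (4, 2 also at distance 3).
8–6–7–3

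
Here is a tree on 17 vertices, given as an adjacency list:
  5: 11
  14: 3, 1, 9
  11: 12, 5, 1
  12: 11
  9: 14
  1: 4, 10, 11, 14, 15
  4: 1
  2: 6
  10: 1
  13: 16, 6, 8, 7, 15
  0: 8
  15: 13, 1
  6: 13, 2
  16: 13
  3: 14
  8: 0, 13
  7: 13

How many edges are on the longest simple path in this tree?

6

BFS from 2 reaches 9 last, at distance 6; BFS from 9 confirms no node is farther.
Path: 2 - 6 - 13 - 15 - 1 - 14 - 9.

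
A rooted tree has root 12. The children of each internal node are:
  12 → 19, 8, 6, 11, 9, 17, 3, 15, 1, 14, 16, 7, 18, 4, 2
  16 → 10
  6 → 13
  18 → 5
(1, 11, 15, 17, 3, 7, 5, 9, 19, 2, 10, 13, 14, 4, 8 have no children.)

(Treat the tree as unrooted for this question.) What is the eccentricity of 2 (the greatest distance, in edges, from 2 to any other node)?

3

The node farthest from 2 is 13 (5, 10 also at distance 3), via 2 – 12 – 6 – 13 — 3 edges.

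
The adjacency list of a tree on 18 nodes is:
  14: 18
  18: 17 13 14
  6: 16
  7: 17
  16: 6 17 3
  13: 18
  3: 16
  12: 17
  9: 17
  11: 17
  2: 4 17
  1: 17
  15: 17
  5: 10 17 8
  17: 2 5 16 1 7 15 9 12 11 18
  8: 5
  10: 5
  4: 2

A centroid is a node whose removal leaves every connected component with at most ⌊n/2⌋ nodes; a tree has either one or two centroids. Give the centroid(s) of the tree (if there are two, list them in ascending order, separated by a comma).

17

Delete 17: the remaining components have sizes 3, 3, 3, 2, 1, 1, 1, 1, 1, 1. Max 3 ≤ 9, so 17 is a centroid.
Every other node leaves some component of size > 9, so the centroid is unique.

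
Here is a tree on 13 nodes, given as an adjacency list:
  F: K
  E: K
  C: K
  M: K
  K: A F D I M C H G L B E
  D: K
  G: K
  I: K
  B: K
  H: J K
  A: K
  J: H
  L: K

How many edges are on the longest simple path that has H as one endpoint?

2

A farthest node from H is F (D, M, I, E, L, A, G, B, C also at distance 2).
The path H-K-F has 2 edges.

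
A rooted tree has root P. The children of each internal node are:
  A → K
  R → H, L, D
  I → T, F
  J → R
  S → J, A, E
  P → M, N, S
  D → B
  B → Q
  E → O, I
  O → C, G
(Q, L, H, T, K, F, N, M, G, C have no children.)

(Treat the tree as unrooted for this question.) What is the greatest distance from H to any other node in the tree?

6

A farthest node from H is F (T, G, C also at distance 6).
The path H-R-J-S-E-I-F has 6 edges.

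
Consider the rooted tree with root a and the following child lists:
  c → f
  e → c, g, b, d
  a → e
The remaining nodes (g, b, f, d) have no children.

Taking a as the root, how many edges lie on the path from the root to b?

2

Path from a to b: a – e – b, which has 2 edges.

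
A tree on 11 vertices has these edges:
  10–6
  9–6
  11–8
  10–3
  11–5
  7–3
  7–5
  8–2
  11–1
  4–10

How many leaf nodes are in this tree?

4

The leaves are 1, 2, 4, 9.
That is 4 leaves.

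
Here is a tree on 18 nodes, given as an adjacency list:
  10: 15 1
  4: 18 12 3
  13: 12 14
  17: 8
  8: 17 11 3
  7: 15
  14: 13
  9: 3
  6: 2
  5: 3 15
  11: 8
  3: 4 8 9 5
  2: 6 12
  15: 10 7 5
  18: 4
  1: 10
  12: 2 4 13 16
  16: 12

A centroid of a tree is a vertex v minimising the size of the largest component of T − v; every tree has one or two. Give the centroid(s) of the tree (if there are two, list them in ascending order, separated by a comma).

Delete 3: the remaining components have sizes 8, 5, 3, 1. Max 8 ≤ 9, so 3 is a centroid.
No neighbour of 3 does as well, so 3 is the unique centroid.

3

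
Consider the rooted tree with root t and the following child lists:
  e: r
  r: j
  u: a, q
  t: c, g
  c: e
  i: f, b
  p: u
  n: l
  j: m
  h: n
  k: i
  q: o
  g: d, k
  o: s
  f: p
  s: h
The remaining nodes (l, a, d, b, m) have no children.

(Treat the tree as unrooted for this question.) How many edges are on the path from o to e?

10

The path is o – q – u – p – f – i – k – g – t – c – e, which has 10 edges.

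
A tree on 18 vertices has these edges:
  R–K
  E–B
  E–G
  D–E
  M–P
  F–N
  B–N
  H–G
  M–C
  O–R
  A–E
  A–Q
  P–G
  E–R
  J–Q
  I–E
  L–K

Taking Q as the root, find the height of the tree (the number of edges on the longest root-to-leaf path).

A deepest node is C, reached by Q–A–E–G–P–M–C.
That path has 6 edges, so the height is 6.

6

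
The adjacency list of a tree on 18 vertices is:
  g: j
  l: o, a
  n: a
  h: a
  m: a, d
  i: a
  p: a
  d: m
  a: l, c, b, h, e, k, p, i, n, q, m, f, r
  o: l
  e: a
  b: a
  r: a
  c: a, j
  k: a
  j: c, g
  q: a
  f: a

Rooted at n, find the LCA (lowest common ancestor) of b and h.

Path b→root: b a n; path h→root: h a n.
First common node: a.

a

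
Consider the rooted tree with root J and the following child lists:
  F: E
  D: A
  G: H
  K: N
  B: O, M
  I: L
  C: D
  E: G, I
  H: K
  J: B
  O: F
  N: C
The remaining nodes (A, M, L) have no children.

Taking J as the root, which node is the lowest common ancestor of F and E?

F's ancestor chain is F, O, B, J and E's is E, F, O, B, J; they first meet at F.

F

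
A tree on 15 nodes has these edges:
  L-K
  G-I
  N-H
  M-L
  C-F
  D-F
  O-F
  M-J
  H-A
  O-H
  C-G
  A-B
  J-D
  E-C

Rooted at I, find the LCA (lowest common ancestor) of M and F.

F

Ancestors of M (toward the root): M, J, D, F, C, G, I.
Ancestors of F: F, C, G, I.
The deepest node appearing in both lists is F.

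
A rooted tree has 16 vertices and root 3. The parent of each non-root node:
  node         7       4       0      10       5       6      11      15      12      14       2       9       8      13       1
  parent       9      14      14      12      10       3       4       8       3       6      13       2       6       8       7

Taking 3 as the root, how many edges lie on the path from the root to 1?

Climbing from 1 to the root: 1–7–9–2–13–8–6–3. That's 7 steps.

7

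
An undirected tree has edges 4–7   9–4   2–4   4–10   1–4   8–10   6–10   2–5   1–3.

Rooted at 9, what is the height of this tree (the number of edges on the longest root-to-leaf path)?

3

A deepest node is 8, reached by 9-4-10-8.
That path has 3 edges, so the height is 3.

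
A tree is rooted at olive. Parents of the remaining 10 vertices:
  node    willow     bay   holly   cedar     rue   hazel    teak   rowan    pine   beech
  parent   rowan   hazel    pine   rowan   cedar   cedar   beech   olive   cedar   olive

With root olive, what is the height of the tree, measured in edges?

The longest root-to-leaf path is olive → rowan → cedar → pine → holly (4 edges).

4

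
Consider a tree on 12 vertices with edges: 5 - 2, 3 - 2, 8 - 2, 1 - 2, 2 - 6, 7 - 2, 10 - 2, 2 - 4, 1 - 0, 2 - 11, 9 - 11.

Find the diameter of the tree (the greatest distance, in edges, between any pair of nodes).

4

Starting from 0, a farthest node is 9 at distance 4.
One longest path: 0-1-2-11-9.
So the diameter is 4.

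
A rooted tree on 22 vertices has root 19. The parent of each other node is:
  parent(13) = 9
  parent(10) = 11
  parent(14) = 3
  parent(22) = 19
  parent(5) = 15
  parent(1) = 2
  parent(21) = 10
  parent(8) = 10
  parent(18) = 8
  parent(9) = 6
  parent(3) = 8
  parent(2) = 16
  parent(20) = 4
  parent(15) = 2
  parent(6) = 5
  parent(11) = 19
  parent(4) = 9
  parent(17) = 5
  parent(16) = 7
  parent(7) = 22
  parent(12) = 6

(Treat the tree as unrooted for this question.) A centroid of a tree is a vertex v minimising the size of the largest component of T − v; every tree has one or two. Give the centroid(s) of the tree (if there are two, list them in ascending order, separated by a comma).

If 2 is removed the pieces have sizes 11, 9, 1, all ≤ ⌊22/2⌋ = 11.
16 is adjacent to 2 and is also a centroid (the largest component after removing it is likewise 11).

2, 16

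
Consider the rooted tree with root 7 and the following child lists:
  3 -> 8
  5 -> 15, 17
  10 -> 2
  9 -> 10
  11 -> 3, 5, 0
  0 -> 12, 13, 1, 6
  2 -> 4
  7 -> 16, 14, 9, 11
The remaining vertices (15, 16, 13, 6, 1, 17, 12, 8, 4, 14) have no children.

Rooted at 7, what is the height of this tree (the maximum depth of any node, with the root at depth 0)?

4

A deepest node is 4, reached by 7–9–10–2–4.
That path has 4 edges, so the height is 4.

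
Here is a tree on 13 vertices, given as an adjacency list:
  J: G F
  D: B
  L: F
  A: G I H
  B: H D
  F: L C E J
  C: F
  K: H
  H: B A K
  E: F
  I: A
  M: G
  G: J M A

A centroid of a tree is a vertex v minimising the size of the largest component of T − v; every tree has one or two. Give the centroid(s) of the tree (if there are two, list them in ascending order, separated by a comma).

Removing G splits the tree into components of sizes 6, 5, 1; the largest is 6 ≤ ⌊13/2⌋ = 6.
Every other node leaves some component of size > 6, so the centroid is unique.

G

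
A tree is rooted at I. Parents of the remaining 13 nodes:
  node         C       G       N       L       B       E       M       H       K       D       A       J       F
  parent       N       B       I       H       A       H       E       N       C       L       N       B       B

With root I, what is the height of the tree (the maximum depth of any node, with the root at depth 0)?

4

A deepest node is D, reached by I – N – H – L – D.
That path has 4 edges, so the height is 4.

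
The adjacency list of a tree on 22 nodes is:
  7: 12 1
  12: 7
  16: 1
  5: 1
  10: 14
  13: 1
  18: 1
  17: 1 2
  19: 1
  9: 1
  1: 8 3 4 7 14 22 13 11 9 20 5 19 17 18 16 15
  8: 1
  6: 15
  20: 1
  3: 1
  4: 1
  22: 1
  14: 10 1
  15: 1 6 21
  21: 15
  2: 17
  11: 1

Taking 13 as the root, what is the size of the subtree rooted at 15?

The subtree rooted at 15 contains: 15, 21, 6 — 3 nodes.

3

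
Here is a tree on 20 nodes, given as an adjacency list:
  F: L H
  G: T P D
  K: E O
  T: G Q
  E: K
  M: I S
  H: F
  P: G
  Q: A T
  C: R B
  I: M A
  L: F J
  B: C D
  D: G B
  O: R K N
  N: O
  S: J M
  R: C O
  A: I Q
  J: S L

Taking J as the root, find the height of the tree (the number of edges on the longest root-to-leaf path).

The longest root-to-leaf path is J–S–M–I–A–Q–T–G–D–B–C–R–O–K–E (14 edges).

14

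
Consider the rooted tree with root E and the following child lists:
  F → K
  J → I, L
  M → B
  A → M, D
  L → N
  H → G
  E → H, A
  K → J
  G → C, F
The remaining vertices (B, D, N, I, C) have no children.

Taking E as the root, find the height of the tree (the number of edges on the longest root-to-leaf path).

7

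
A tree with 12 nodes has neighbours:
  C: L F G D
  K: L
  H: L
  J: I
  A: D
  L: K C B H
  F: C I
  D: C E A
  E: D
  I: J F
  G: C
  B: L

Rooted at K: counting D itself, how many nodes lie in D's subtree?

3

The subtree rooted at D contains: D, A, E — 3 nodes.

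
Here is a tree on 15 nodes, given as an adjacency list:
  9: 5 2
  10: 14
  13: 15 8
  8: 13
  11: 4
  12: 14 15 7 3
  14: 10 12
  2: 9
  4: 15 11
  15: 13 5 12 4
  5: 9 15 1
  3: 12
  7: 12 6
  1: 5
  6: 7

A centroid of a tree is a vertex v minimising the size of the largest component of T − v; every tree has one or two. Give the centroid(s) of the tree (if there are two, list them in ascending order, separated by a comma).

15

Delete 15: the remaining components have sizes 6, 4, 2, 2. Max 6 ≤ 7, so 15 is a centroid.
Every other node leaves some component of size > 7, so the centroid is unique.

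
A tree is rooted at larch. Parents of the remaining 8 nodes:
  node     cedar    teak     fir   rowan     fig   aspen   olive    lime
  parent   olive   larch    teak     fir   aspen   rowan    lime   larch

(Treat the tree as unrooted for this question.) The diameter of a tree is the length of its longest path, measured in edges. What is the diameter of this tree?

8

Starting from fig, a farthest node is cedar at distance 8.
One longest path: fig–aspen–rowan–fir–teak–larch–lime–olive–cedar.
So the diameter is 8.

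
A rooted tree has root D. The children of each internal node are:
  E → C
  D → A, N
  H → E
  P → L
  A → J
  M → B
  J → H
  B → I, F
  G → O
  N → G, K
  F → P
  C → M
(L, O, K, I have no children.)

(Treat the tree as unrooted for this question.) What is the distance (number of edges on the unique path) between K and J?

The path is K – N – D – A – J, which has 4 edges.

4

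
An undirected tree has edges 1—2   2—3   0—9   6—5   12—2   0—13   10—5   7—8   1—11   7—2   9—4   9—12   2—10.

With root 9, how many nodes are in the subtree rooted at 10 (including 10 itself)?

3

10's subtree: {10, 5, 6}, size 3.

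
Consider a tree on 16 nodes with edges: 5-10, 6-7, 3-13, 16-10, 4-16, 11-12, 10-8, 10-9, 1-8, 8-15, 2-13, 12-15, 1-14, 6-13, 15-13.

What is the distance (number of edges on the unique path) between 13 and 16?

4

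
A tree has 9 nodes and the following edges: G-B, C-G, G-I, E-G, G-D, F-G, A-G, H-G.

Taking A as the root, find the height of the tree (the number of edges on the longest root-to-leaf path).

2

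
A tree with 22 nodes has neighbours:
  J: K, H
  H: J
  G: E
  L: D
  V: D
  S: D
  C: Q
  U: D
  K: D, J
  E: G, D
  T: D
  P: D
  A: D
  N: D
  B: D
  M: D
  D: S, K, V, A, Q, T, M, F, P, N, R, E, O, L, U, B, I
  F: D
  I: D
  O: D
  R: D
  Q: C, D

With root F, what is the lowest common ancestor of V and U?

D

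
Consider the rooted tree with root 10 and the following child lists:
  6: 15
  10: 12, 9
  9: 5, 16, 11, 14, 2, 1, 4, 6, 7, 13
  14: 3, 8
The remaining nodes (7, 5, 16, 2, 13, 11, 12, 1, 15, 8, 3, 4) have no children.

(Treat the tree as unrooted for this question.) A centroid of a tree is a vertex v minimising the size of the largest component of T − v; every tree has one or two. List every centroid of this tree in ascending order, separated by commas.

9

If 9 is removed the pieces have sizes 3, 2, 2, 1, 1, 1, 1, 1, 1, 1, 1, all ≤ ⌊16/2⌋ = 8.
No neighbour of 9 does as well, so 9 is the unique centroid.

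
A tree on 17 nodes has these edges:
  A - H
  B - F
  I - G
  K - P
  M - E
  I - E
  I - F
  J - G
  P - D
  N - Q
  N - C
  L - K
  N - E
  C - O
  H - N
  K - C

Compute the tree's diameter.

8

A longest path is J-G-I-E-N-C-K-P-D, with 8 edges.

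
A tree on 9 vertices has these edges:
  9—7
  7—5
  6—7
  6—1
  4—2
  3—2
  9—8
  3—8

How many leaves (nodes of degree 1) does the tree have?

Degree-1 nodes: 1, 4, 5 — 3 of them.

3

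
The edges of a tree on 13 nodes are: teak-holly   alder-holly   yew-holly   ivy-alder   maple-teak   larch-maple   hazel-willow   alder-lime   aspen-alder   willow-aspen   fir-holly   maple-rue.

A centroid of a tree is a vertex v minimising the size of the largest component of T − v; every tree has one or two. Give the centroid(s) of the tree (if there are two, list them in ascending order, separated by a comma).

holly

Removing holly splits the tree into components of sizes 6, 4, 1, 1; the largest is 6 ≤ ⌊13/2⌋ = 6.
Every other node leaves some component of size > 6, so the centroid is unique.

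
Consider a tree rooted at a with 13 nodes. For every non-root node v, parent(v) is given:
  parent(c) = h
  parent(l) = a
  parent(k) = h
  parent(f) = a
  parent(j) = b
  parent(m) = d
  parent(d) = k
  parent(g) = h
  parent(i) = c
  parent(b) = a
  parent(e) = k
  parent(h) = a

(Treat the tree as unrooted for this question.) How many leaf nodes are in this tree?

Exactly 7 nodes have a single neighbour: e, f, g, i, j, l, m.

7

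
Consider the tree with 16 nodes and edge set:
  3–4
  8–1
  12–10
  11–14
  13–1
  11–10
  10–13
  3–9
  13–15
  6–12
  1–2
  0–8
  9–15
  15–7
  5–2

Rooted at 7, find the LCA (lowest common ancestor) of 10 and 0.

13

Path 10→root: 10 13 15 7; path 0→root: 0 8 1 13 15 7.
First common node: 13.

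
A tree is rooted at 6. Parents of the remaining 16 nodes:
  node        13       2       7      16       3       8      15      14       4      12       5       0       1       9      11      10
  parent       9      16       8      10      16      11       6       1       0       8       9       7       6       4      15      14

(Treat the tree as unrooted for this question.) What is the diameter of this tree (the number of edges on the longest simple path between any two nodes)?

Starting from 3, a farthest node is 5 at distance 13.
One longest path: 3 - 16 - 10 - 14 - 1 - 6 - 15 - 11 - 8 - 7 - 0 - 4 - 9 - 5.
So the diameter is 13.

13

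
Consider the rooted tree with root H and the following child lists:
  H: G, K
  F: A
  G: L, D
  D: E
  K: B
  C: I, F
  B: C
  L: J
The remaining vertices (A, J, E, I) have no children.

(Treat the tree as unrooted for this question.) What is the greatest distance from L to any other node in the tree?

The node farthest from L is A, via L – G – H – K – B – C – F – A — 7 edges.

7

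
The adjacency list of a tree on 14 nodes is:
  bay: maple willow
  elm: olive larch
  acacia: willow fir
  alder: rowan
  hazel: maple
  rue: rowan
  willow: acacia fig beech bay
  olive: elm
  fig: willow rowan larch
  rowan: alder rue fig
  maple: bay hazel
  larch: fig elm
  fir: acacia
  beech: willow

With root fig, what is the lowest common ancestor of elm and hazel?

fig

elm's ancestor chain is elm, larch, fig and hazel's is hazel, maple, bay, willow, fig; they first meet at fig.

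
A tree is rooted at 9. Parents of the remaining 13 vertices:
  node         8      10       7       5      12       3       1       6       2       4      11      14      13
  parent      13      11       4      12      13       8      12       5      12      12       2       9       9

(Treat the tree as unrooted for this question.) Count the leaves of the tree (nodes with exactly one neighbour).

6

Exactly 6 nodes have a single neighbour: 1, 3, 6, 7, 10, 14.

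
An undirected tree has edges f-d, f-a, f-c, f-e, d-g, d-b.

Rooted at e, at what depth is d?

Path from e to d: e → f → d, which has 2 edges.

2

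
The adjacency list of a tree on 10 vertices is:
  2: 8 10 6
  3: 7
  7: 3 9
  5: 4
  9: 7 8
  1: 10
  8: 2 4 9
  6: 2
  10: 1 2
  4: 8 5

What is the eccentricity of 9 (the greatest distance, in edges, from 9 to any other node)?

4

Distances from 9 peak at 4, attained at 1.
9–8–2–10–1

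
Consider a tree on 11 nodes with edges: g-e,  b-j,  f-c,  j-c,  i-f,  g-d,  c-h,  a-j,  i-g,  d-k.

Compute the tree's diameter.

7

A longest path is k-d-g-i-f-c-j-a, with 7 edges.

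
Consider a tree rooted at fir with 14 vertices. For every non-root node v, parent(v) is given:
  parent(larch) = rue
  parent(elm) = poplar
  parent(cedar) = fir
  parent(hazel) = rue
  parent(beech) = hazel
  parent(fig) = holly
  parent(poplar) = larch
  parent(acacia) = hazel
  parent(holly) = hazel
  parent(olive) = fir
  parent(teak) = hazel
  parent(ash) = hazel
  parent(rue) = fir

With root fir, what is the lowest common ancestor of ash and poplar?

rue

Ancestors of ash (toward the root): ash, hazel, rue, fir.
Ancestors of poplar: poplar, larch, rue, fir.
The deepest node appearing in both lists is rue.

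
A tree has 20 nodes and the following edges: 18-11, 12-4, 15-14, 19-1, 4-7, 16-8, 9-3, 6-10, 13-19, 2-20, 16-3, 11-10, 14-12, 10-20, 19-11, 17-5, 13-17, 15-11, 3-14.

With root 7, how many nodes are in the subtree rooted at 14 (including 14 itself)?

17

The subtree rooted at 14 contains: 14, 3, 15, 9, 16, 11, 8, 18, 10, 19, 6, 20, 1, 13, 2, 17, 5 — 17 nodes.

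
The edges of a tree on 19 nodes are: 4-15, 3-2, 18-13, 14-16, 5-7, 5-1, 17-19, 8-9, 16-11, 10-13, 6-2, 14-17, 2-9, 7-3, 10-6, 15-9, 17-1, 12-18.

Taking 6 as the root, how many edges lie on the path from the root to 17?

6

Path from 6 to 17: 6–2–3–7–5–1–17, which has 6 edges.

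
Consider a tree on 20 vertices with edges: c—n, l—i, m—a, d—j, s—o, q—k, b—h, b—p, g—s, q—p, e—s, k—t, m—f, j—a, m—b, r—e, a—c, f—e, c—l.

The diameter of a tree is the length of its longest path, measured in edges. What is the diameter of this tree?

9

BFS from t reaches o last, at distance 9; BFS from o confirms no node is farther.
Path: t-k-q-p-b-m-f-e-s-o.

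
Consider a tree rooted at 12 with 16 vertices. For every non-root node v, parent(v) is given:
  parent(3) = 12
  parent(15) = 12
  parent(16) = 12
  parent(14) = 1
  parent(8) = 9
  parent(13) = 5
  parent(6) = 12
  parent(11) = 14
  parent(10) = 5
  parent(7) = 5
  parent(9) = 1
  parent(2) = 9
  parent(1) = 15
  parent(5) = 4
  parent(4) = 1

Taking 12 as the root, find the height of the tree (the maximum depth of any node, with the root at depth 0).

7 sits deepest: 12-15-1-4-5-7 — 5 edges from the root.

5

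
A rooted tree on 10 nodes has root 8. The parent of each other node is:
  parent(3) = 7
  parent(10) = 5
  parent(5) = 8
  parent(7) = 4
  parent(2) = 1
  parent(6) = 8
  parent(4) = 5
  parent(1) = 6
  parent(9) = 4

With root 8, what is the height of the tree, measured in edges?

4

3 sits deepest: 8 – 5 – 4 – 7 – 3 — 4 edges from the root.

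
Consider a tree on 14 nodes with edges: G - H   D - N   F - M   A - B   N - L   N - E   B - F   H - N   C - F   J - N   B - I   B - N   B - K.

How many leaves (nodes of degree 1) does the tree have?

Degree-1 nodes: A, C, D, E, G, I, J, K, L, M — 10 of them.

10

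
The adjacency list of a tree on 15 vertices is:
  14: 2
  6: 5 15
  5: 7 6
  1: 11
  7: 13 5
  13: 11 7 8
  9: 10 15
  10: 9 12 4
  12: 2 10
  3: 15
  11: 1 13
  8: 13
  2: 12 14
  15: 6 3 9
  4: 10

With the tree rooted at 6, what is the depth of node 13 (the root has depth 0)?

3

Climbing from 13 to the root: 13 → 7 → 5 → 6. That's 3 steps.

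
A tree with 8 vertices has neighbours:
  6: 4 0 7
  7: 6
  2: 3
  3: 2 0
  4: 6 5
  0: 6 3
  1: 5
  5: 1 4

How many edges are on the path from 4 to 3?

The path is 4 - 6 - 0 - 3, which has 3 edges.

3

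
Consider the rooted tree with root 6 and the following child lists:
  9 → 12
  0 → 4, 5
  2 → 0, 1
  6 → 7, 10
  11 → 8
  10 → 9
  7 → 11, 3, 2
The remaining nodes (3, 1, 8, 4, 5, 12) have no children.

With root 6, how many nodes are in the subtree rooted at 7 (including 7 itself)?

The subtree rooted at 7 contains: 7, 3, 11, 2, 8, 1, 0, 4, 5 — 9 nodes.

9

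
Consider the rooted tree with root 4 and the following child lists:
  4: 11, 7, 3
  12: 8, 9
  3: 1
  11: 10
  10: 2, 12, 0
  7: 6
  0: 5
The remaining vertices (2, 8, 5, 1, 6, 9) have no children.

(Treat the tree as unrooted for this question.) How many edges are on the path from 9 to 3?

5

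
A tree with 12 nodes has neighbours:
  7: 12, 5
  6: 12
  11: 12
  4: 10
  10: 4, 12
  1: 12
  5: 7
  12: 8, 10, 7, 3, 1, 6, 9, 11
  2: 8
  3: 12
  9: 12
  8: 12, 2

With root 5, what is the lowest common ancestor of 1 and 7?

7

1's ancestor chain is 1, 12, 7, 5 and 7's is 7, 5; they first meet at 7.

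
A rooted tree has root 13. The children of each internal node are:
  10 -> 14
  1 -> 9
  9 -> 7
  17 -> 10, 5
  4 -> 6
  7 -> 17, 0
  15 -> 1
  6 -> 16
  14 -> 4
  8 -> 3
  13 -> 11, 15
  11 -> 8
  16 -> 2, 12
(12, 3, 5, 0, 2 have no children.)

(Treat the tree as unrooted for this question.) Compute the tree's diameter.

A longest path is 2 - 16 - 6 - 4 - 14 - 10 - 17 - 7 - 9 - 1 - 15 - 13 - 11 - 8 - 3, with 14 edges.

14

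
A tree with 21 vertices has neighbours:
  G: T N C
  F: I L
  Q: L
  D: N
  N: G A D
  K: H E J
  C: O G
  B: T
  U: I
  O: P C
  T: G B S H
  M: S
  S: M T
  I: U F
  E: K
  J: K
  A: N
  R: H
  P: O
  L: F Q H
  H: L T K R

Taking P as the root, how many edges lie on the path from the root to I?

Path from P to I: P–O–C–G–T–H–L–F–I, which has 8 edges.

8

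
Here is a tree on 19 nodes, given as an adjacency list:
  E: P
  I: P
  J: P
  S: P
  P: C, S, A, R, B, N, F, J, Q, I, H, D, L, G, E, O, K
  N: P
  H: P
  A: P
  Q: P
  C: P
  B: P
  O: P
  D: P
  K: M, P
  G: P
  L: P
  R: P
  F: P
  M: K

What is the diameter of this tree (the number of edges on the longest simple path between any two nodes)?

3

A longest path is M - K - P - O, with 3 edges.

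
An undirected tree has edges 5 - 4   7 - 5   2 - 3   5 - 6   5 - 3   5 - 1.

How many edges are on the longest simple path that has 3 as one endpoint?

The node farthest from 3 is 1 (7, 4, 6 also at distance 2), via 3–5–1 — 2 edges.

2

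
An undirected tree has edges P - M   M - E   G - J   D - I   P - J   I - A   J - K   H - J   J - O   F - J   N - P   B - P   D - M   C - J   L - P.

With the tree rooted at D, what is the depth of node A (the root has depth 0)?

2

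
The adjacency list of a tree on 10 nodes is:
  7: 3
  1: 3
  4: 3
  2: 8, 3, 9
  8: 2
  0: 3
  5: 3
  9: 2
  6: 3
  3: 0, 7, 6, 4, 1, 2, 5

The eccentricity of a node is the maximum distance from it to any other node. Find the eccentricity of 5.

Distances from 5 peak at 3, attained at 9 (8 also at distance 3).
5-3-2-9

3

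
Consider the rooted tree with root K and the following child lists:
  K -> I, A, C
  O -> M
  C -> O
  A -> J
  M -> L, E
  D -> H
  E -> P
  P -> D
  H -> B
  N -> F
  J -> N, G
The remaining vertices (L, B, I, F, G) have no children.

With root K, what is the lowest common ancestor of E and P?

E

E's ancestor chain is E, M, O, C, K and P's is P, E, M, O, C, K; they first meet at E.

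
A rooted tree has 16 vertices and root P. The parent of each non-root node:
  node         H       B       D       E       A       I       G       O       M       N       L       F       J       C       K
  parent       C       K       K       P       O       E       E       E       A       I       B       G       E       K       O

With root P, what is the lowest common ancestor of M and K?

O

Path M→root: M A O E P; path K→root: K O E P.
First common node: O.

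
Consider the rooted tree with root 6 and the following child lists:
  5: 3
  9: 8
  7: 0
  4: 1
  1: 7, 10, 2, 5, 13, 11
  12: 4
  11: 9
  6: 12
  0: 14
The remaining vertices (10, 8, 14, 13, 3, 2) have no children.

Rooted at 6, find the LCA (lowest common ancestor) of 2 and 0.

1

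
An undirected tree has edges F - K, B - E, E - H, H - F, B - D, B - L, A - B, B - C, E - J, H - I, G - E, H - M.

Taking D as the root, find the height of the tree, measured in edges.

5

A deepest node is K, reached by D – B – E – H – F – K.
That path has 5 edges, so the height is 5.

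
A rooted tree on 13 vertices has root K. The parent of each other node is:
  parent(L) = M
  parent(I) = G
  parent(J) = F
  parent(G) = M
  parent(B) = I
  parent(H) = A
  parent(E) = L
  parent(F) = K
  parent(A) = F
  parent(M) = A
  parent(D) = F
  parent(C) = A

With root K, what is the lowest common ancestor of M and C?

M's ancestor chain is M, A, F, K and C's is C, A, F, K; they first meet at A.

A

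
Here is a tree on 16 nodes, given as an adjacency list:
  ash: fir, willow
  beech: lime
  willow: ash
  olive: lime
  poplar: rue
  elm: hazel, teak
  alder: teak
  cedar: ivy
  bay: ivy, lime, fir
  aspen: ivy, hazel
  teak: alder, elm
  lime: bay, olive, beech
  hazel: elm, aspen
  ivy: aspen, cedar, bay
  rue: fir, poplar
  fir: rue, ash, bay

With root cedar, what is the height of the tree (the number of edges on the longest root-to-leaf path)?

6

The longest root-to-leaf path is cedar – ivy – aspen – hazel – elm – teak – alder (6 edges).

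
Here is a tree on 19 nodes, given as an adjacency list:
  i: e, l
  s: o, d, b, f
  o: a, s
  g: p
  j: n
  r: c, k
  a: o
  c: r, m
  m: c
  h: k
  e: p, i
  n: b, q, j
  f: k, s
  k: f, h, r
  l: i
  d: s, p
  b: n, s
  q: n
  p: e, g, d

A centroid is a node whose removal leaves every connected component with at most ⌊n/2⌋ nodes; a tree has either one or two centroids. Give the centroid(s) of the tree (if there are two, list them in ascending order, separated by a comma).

s

Delete s: the remaining components have sizes 6, 6, 4, 2. Max 6 ≤ 9, so s is a centroid.
No neighbour of s does as well, so s is the unique centroid.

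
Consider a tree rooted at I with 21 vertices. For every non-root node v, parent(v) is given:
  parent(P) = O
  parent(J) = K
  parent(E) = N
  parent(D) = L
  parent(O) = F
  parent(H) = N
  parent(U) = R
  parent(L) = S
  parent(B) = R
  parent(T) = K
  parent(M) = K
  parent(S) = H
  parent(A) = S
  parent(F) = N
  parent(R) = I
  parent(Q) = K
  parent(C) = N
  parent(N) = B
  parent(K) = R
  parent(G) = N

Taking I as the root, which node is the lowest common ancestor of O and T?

R

Path O→root: O F N B R I; path T→root: T K R I.
First common node: R.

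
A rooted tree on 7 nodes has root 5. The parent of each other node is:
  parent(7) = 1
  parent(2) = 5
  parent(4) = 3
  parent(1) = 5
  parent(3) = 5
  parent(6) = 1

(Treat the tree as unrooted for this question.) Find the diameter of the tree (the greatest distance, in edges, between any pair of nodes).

4

A longest path is 6 - 1 - 5 - 3 - 4, with 4 edges.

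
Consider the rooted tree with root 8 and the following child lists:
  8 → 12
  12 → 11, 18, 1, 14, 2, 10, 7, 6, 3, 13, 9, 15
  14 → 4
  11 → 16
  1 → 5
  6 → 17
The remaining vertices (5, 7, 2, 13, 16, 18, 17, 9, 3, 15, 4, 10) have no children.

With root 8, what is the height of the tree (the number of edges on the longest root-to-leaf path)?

3

A deepest node is 16, reached by 8 – 12 – 11 – 16.
That path has 3 edges, so the height is 3.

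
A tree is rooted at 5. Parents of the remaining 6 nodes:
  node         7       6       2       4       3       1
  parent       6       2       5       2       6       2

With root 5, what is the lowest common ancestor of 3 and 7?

Path 3→root: 3 6 2 5; path 7→root: 7 6 2 5.
First common node: 6.

6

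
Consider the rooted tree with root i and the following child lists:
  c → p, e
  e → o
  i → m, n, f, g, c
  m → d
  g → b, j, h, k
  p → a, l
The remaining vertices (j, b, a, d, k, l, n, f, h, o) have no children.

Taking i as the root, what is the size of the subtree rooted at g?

5

The subtree rooted at g contains: g, j, b, k, h — 5 nodes.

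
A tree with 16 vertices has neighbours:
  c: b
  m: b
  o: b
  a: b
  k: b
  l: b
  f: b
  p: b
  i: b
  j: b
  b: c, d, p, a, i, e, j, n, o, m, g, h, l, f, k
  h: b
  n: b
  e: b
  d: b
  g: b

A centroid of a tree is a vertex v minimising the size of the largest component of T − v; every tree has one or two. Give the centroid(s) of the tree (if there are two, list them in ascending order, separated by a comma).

If b is removed the pieces have sizes 1, 1, 1, 1, 1, 1, 1, 1, 1, 1, 1, 1, 1, 1, 1, all ≤ ⌊16/2⌋ = 8.
No neighbour of b does as well, so b is the unique centroid.

b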